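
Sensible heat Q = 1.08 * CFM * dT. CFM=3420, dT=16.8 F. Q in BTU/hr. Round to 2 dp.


Q = 1.08 * 3420 * 16.8 = 62052.48 BTU/hr

62052.48 BTU/hr


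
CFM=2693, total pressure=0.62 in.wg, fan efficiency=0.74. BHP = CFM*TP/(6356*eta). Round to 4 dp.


BHP = 2693 * 0.62 / (6356 * 0.74) = 0.3550 hp

0.3550 hp


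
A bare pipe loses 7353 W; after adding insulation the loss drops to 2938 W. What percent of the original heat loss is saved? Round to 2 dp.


Savings = ((7353-2938)/7353)*100 = 60.04 %

60.04 %


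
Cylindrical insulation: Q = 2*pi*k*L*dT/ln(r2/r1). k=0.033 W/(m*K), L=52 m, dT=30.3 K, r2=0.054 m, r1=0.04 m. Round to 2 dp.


Q = 2*pi*0.033*52*30.3/ln(0.054/0.04) = 1088.60 W

1088.60 W


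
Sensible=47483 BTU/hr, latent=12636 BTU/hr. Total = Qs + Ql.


Qt = 47483 + 12636 = 60119 BTU/hr

60119 BTU/hr


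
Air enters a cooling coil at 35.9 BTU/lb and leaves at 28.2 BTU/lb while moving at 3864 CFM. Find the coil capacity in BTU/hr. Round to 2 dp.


Q = 4.5 * 3864 * (35.9 - 28.2) = 133887.60 BTU/hr

133887.60 BTU/hr


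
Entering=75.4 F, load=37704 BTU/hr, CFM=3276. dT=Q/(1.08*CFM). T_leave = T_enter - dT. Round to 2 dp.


dT = 37704/(1.08*3276) = 10.6566
T_leave = 75.4 - 10.6566 = 64.74 F

64.74 F


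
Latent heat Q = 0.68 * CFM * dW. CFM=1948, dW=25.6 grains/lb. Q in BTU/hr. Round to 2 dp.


Q = 0.68 * 1948 * 25.6 = 33910.78 BTU/hr

33910.78 BTU/hr


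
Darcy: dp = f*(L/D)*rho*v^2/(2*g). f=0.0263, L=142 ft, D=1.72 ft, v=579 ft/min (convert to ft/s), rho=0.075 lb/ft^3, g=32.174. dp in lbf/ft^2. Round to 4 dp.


v_fps = 579/60 = 9.65 ft/s
dp = 0.0263*(142/1.72)*0.075*9.65^2/(2*32.174) = 0.2357 lbf/ft^2

0.2357 lbf/ft^2


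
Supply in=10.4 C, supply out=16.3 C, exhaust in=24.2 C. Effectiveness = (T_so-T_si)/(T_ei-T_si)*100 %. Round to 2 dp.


eff = (16.3-10.4)/(24.2-10.4)*100 = 42.75 %

42.75 %


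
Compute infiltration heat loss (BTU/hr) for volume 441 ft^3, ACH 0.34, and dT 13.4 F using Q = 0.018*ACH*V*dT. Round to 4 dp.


Q = 0.018 * 0.34 * 441 * 13.4 = 36.1655 BTU/hr

36.1655 BTU/hr


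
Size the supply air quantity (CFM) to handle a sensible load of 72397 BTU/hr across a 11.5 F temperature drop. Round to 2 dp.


CFM = 72397 / (1.08 * 11.5) = 5829.07

5829.07 CFM


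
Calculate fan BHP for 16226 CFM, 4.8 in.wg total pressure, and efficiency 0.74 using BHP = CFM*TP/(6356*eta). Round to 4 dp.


BHP = 16226 * 4.8 / (6356 * 0.74) = 16.5591 hp

16.5591 hp


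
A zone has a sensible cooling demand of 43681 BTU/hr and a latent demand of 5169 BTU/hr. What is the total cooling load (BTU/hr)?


Qt = 43681 + 5169 = 48850 BTU/hr

48850 BTU/hr


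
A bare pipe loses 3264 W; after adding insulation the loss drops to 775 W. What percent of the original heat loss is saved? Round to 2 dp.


Savings = ((3264-775)/3264)*100 = 76.26 %

76.26 %


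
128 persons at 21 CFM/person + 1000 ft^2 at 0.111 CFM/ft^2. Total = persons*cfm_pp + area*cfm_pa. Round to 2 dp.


Total = 128*21 + 1000*0.111 = 2799.00 CFM

2799.00 CFM


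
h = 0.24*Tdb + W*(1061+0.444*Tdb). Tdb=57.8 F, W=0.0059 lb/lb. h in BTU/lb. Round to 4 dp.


h = 0.24*57.8 + 0.0059*(1061+0.444*57.8) = 20.2833 BTU/lb

20.2833 BTU/lb


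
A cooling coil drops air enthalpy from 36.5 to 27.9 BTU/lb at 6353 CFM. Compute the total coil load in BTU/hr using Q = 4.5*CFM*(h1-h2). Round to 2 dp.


Q = 4.5 * 6353 * (36.5 - 27.9) = 245861.10 BTU/hr

245861.10 BTU/hr


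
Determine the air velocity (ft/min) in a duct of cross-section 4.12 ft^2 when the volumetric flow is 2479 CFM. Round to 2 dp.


V = 2479 / 4.12 = 601.70 ft/min

601.70 ft/min


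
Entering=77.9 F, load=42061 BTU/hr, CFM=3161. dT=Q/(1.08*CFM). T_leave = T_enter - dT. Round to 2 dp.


dT = 42061/(1.08*3161) = 12.3206
T_leave = 77.9 - 12.3206 = 65.58 F

65.58 F


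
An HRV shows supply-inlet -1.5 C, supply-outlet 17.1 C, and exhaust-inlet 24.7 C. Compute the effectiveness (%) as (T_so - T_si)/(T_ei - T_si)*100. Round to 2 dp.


eff = (17.1-(-1.5))/(24.7-(-1.5))*100 = 70.99 %

70.99 %


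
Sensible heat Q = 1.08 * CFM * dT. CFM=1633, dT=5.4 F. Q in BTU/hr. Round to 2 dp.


Q = 1.08 * 1633 * 5.4 = 9523.66 BTU/hr

9523.66 BTU/hr


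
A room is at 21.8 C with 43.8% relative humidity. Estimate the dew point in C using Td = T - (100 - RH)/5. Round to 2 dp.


Td = 21.8 - (100-43.8)/5 = 10.56 C

10.56 C


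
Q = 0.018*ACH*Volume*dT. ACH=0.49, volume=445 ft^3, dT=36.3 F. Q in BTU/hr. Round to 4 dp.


Q = 0.018 * 0.49 * 445 * 36.3 = 142.4739 BTU/hr

142.4739 BTU/hr


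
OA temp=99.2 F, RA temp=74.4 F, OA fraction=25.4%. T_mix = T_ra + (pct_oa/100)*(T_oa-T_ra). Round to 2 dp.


T_mix = 74.4 + (25.4/100)*(99.2-74.4) = 80.70 F

80.70 F


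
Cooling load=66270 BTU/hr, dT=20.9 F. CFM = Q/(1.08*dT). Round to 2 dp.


CFM = 66270 / (1.08 * 20.9) = 2935.94

2935.94 CFM


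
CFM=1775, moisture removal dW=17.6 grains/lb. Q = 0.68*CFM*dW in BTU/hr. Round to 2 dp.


Q = 0.68 * 1775 * 17.6 = 21243.20 BTU/hr

21243.20 BTU/hr


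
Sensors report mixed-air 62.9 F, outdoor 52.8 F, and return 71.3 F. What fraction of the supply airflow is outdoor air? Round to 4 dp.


frac = (62.9 - 71.3) / (52.8 - 71.3) = 0.4541

0.4541


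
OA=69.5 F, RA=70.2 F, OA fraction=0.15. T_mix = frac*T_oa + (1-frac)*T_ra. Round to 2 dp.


T_mix = 0.15*69.5 + 0.85*70.2 = 70.10 F

70.10 F


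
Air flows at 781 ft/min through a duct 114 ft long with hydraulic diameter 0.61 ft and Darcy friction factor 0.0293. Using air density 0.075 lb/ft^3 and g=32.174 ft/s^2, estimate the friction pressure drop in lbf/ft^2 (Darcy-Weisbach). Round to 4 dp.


v_fps = 781/60 = 13.0167 ft/s
dp = 0.0293*(114/0.61)*0.075*13.0167^2/(2*32.174) = 1.0814 lbf/ft^2

1.0814 lbf/ft^2


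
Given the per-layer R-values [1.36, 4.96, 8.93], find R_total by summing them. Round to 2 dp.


R_total = 1.36 + 4.96 + 8.93 = 15.25

15.25


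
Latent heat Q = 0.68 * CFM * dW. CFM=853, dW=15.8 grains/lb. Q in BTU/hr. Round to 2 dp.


Q = 0.68 * 853 * 15.8 = 9164.63 BTU/hr

9164.63 BTU/hr


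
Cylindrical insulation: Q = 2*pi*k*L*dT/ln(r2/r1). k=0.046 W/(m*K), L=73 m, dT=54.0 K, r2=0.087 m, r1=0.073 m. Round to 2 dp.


Q = 2*pi*0.046*73*54.0/ln(0.087/0.073) = 6493.88 W

6493.88 W


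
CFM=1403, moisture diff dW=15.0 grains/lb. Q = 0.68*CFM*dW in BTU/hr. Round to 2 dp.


Q = 0.68 * 1403 * 15.0 = 14310.60 BTU/hr

14310.60 BTU/hr


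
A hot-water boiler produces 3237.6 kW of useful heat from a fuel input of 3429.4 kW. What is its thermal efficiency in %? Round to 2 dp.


eta = (3237.6/3429.4)*100 = 94.41 %

94.41 %


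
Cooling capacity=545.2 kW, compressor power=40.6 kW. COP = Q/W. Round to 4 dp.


COP = 545.2 / 40.6 = 13.4286

13.4286


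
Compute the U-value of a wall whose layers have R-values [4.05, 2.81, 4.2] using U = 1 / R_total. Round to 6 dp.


R_total = 4.05 + 2.81 + 4.2 = 11.06
U = 1/11.06 = 0.090416

0.090416


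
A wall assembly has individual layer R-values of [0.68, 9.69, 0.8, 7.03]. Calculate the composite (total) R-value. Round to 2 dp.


R_total = 0.68 + 9.69 + 0.8 + 7.03 = 18.20

18.20


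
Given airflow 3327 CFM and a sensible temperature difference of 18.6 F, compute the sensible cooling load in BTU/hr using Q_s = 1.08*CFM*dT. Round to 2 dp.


Q = 1.08 * 3327 * 18.6 = 66832.78 BTU/hr

66832.78 BTU/hr


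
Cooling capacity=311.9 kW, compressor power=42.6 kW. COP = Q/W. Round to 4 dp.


COP = 311.9 / 42.6 = 7.3216

7.3216


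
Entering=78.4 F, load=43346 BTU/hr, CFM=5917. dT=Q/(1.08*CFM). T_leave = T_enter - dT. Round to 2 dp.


dT = 43346/(1.08*5917) = 6.7830
T_leave = 78.4 - 6.7830 = 71.62 F

71.62 F


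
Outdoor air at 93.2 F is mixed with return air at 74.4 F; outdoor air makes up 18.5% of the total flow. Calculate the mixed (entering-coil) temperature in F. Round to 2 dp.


T_mix = 74.4 + (18.5/100)*(93.2-74.4) = 77.88 F

77.88 F


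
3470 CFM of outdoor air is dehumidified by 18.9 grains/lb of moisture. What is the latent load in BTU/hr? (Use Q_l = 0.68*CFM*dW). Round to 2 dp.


Q = 0.68 * 3470 * 18.9 = 44596.44 BTU/hr

44596.44 BTU/hr


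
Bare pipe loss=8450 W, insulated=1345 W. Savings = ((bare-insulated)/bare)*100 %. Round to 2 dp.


Savings = ((8450-1345)/8450)*100 = 84.08 %

84.08 %


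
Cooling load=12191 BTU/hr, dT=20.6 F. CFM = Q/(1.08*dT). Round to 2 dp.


CFM = 12191 / (1.08 * 20.6) = 547.96

547.96 CFM


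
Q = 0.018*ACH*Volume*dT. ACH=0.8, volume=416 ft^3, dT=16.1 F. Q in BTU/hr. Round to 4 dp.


Q = 0.018 * 0.8 * 416 * 16.1 = 96.4454 BTU/hr

96.4454 BTU/hr


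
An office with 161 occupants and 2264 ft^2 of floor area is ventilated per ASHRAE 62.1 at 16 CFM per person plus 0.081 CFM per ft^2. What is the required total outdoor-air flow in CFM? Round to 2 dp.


Total = 161*16 + 2264*0.081 = 2759.38 CFM

2759.38 CFM


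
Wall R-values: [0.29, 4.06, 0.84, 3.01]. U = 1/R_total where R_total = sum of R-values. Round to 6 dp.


R_total = 0.29 + 4.06 + 0.84 + 3.01 = 8.20
U = 1/8.20 = 0.121951

0.121951


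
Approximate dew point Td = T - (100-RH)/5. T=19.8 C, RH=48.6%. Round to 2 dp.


Td = 19.8 - (100-48.6)/5 = 9.52 C

9.52 C


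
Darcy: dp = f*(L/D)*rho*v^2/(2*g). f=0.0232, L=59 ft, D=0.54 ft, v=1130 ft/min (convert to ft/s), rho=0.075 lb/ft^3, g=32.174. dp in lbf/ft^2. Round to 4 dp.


v_fps = 1130/60 = 18.8333 ft/s
dp = 0.0232*(59/0.54)*0.075*18.8333^2/(2*32.174) = 1.0479 lbf/ft^2

1.0479 lbf/ft^2


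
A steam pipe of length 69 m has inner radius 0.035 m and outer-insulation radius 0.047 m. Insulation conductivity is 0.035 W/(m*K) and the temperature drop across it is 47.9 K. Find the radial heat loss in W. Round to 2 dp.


Q = 2*pi*0.035*69*47.9/ln(0.047/0.035) = 2465.50 W

2465.50 W


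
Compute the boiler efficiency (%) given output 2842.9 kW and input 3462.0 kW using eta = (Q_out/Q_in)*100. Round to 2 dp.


eta = (2842.9/3462.0)*100 = 82.12 %

82.12 %


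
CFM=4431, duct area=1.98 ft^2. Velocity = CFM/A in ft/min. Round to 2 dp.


V = 4431 / 1.98 = 2237.88 ft/min

2237.88 ft/min


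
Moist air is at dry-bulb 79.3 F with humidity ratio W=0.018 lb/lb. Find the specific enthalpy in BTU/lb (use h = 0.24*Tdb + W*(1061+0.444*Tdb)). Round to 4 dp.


h = 0.24*79.3 + 0.018*(1061+0.444*79.3) = 38.7638 BTU/lb

38.7638 BTU/lb


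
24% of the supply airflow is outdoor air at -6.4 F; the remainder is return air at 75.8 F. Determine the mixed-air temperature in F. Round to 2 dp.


T_mix = 0.24*(-6.4) + 0.76*75.8 = 56.07 F

56.07 F


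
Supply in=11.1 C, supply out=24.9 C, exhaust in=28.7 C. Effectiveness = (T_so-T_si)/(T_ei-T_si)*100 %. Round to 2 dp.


eff = (24.9-11.1)/(28.7-11.1)*100 = 78.41 %

78.41 %


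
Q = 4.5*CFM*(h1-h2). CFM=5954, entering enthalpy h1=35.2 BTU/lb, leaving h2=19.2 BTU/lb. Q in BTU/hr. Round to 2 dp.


Q = 4.5 * 5954 * (35.2 - 19.2) = 428688.00 BTU/hr

428688.00 BTU/hr


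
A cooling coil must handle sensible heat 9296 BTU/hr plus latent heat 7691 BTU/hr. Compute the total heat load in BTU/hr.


Qt = 9296 + 7691 = 16987 BTU/hr

16987 BTU/hr


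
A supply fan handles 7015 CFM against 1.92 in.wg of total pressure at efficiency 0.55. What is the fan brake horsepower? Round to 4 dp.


BHP = 7015 * 1.92 / (6356 * 0.55) = 3.8529 hp

3.8529 hp


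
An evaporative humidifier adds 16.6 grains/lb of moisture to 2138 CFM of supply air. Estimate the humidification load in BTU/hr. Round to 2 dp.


Q = 0.68 * 2138 * 16.6 = 24133.74 BTU/hr

24133.74 BTU/hr


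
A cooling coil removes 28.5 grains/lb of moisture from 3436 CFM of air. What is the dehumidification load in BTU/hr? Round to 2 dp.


Q = 0.68 * 3436 * 28.5 = 66589.68 BTU/hr

66589.68 BTU/hr


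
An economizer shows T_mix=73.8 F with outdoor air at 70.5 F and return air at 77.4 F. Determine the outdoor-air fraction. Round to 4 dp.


frac = (73.8 - 77.4) / (70.5 - 77.4) = 0.5217

0.5217


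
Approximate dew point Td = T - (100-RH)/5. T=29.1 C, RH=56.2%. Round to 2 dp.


Td = 29.1 - (100-56.2)/5 = 20.34 C

20.34 C


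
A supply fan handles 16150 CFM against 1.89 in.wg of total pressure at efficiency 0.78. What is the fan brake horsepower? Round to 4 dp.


BHP = 16150 * 1.89 / (6356 * 0.78) = 6.1568 hp

6.1568 hp


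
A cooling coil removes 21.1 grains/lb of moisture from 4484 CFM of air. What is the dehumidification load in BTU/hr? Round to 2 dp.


Q = 0.68 * 4484 * 21.1 = 64336.43 BTU/hr

64336.43 BTU/hr


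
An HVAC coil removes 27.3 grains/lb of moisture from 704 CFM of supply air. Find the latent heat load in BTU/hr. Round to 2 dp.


Q = 0.68 * 704 * 27.3 = 13069.06 BTU/hr

13069.06 BTU/hr


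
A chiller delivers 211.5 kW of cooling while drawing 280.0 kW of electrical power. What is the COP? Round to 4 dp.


COP = 211.5 / 280.0 = 0.7554

0.7554


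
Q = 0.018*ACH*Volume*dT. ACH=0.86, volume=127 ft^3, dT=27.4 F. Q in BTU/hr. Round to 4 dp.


Q = 0.018 * 0.86 * 127 * 27.4 = 53.8673 BTU/hr

53.8673 BTU/hr


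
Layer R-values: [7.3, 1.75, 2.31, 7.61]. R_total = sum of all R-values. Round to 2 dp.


R_total = 7.3 + 1.75 + 2.31 + 7.61 = 18.97

18.97


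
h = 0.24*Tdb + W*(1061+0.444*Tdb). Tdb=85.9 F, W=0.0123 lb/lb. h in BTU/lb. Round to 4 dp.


h = 0.24*85.9 + 0.0123*(1061+0.444*85.9) = 34.1354 BTU/lb

34.1354 BTU/lb


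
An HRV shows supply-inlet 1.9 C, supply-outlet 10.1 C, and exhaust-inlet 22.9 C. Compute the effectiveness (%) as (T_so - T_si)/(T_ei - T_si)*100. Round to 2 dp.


eff = (10.1-1.9)/(22.9-1.9)*100 = 39.05 %

39.05 %


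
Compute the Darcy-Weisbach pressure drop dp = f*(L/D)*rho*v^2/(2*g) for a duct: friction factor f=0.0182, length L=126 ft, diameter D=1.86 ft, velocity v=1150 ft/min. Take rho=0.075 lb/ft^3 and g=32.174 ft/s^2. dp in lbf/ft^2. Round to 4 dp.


v_fps = 1150/60 = 19.1667 ft/s
dp = 0.0182*(126/1.86)*0.075*19.1667^2/(2*32.174) = 0.5279 lbf/ft^2

0.5279 lbf/ft^2


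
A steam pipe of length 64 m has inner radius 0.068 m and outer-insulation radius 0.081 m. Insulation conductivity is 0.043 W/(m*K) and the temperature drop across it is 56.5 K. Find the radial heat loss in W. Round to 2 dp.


Q = 2*pi*0.043*64*56.5/ln(0.081/0.068) = 5584.50 W

5584.50 W


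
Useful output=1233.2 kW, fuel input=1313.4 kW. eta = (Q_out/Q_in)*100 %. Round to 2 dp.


eta = (1233.2/1313.4)*100 = 93.89 %

93.89 %


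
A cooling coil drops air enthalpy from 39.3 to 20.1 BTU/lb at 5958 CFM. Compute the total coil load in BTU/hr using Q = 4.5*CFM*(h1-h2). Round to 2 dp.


Q = 4.5 * 5958 * (39.3 - 20.1) = 514771.20 BTU/hr

514771.20 BTU/hr


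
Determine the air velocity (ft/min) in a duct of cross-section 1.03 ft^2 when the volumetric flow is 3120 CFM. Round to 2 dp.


V = 3120 / 1.03 = 3029.13 ft/min

3029.13 ft/min


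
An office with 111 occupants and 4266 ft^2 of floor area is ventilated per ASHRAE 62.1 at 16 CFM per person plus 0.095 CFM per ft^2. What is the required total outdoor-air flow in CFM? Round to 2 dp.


Total = 111*16 + 4266*0.095 = 2181.27 CFM

2181.27 CFM


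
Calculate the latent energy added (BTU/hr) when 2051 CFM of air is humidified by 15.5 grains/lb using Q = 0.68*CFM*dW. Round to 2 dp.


Q = 0.68 * 2051 * 15.5 = 21617.54 BTU/hr

21617.54 BTU/hr


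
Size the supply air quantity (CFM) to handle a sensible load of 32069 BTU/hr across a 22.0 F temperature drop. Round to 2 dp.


CFM = 32069 / (1.08 * 22.0) = 1349.71

1349.71 CFM


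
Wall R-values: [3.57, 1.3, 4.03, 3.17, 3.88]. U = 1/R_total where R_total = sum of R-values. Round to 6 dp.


R_total = 3.57 + 1.3 + 4.03 + 3.17 + 3.88 = 15.95
U = 1/15.95 = 0.062696

0.062696


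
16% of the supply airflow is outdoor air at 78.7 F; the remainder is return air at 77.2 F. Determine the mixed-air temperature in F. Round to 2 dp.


T_mix = 0.16*78.7 + 0.84*77.2 = 77.44 F

77.44 F


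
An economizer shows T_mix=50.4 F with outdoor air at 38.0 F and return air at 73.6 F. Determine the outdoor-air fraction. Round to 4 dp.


frac = (50.4 - 73.6) / (38.0 - 73.6) = 0.6517

0.6517


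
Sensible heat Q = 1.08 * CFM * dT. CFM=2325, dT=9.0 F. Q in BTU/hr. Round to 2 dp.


Q = 1.08 * 2325 * 9.0 = 22599.00 BTU/hr

22599.00 BTU/hr


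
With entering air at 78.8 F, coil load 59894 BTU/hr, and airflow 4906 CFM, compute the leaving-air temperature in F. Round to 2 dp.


dT = 59894/(1.08*4906) = 11.3040
T_leave = 78.8 - 11.3040 = 67.50 F

67.50 F


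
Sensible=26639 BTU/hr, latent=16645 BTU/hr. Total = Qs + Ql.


Qt = 26639 + 16645 = 43284 BTU/hr

43284 BTU/hr


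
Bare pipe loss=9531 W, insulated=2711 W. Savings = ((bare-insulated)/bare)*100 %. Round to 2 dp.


Savings = ((9531-2711)/9531)*100 = 71.56 %

71.56 %


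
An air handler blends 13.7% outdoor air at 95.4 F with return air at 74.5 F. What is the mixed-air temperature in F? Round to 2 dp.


T_mix = 74.5 + (13.7/100)*(95.4-74.5) = 77.36 F

77.36 F


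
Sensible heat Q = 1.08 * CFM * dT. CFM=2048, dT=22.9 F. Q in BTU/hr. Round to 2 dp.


Q = 1.08 * 2048 * 22.9 = 50651.14 BTU/hr

50651.14 BTU/hr


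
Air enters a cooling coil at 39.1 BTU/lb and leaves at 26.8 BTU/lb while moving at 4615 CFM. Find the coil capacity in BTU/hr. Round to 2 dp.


Q = 4.5 * 4615 * (39.1 - 26.8) = 255440.25 BTU/hr

255440.25 BTU/hr


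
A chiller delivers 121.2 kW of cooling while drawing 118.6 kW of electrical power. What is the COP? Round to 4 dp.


COP = 121.2 / 118.6 = 1.0219

1.0219


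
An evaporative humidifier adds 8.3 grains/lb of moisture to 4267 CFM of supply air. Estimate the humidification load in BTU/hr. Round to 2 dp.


Q = 0.68 * 4267 * 8.3 = 24082.95 BTU/hr

24082.95 BTU/hr


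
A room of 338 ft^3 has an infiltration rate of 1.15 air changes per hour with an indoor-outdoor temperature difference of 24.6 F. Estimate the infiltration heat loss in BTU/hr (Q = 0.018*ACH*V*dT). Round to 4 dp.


Q = 0.018 * 1.15 * 338 * 24.6 = 172.1164 BTU/hr

172.1164 BTU/hr


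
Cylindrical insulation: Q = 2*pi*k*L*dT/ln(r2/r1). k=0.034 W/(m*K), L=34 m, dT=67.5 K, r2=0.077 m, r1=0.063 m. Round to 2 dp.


Q = 2*pi*0.034*34*67.5/ln(0.077/0.063) = 2443.19 W

2443.19 W


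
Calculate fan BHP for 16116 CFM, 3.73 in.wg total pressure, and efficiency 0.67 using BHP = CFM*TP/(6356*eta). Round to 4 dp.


BHP = 16116 * 3.73 / (6356 * 0.67) = 14.1159 hp

14.1159 hp


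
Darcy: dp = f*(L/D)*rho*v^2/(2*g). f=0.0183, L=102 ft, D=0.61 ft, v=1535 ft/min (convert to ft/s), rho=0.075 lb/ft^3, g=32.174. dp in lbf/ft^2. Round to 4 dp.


v_fps = 1535/60 = 25.5833 ft/s
dp = 0.0183*(102/0.61)*0.075*25.5833^2/(2*32.174) = 2.3343 lbf/ft^2

2.3343 lbf/ft^2


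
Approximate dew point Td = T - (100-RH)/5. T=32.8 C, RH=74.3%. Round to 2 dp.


Td = 32.8 - (100-74.3)/5 = 27.66 C

27.66 C


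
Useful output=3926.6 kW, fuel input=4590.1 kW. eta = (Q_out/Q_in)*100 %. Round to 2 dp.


eta = (3926.6/4590.1)*100 = 85.54 %

85.54 %


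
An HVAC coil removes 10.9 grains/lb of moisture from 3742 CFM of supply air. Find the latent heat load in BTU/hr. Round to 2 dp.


Q = 0.68 * 3742 * 10.9 = 27735.70 BTU/hr

27735.70 BTU/hr


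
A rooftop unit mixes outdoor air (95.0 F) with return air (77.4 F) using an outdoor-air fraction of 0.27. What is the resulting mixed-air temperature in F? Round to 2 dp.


T_mix = 0.27*95.0 + 0.73*77.4 = 82.15 F

82.15 F


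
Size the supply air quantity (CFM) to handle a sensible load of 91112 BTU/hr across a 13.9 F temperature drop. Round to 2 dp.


CFM = 91112 / (1.08 * 13.9) = 6069.28

6069.28 CFM


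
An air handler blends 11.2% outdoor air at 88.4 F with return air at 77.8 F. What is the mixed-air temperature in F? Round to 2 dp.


T_mix = 77.8 + (11.2/100)*(88.4-77.8) = 78.99 F

78.99 F


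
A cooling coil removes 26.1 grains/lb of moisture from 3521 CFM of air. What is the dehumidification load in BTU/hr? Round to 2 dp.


Q = 0.68 * 3521 * 26.1 = 62490.71 BTU/hr

62490.71 BTU/hr


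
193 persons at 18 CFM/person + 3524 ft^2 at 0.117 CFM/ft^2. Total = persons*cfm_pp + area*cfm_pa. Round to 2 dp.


Total = 193*18 + 3524*0.117 = 3886.31 CFM

3886.31 CFM


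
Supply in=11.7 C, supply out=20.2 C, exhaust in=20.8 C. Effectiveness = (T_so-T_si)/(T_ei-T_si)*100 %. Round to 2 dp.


eff = (20.2-11.7)/(20.8-11.7)*100 = 93.41 %

93.41 %


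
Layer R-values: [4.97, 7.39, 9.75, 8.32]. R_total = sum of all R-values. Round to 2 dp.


R_total = 4.97 + 7.39 + 9.75 + 8.32 = 30.43

30.43


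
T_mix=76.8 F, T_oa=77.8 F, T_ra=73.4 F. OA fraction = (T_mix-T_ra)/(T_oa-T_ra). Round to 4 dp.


frac = (76.8 - 73.4) / (77.8 - 73.4) = 0.7727

0.7727


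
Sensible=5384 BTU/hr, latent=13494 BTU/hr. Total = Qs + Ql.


Qt = 5384 + 13494 = 18878 BTU/hr

18878 BTU/hr


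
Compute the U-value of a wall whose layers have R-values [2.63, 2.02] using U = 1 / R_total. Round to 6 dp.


R_total = 2.63 + 2.02 = 4.65
U = 1/4.65 = 0.215054

0.215054


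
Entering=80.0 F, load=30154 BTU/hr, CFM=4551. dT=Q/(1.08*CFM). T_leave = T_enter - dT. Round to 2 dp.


dT = 30154/(1.08*4551) = 6.1350
T_leave = 80.0 - 6.1350 = 73.87 F

73.87 F


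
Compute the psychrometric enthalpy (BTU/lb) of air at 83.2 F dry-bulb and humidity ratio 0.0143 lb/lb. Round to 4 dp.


h = 0.24*83.2 + 0.0143*(1061+0.444*83.2) = 35.6686 BTU/lb

35.6686 BTU/lb


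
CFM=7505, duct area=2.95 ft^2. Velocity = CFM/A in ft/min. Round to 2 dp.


V = 7505 / 2.95 = 2544.07 ft/min

2544.07 ft/min


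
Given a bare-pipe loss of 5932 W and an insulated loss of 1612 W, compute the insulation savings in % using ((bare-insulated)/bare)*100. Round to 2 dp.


Savings = ((5932-1612)/5932)*100 = 72.83 %

72.83 %


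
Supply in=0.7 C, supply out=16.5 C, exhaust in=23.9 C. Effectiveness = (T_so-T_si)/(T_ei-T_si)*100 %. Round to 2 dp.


eff = (16.5-0.7)/(23.9-0.7)*100 = 68.10 %

68.10 %


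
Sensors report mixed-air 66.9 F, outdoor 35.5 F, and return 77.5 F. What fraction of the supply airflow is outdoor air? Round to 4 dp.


frac = (66.9 - 77.5) / (35.5 - 77.5) = 0.2524

0.2524


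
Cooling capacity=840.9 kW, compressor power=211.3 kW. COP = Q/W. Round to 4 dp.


COP = 840.9 / 211.3 = 3.9796

3.9796


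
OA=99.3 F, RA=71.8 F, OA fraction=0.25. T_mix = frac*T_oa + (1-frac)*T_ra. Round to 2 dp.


T_mix = 0.25*99.3 + 0.75*71.8 = 78.68 F

78.68 F


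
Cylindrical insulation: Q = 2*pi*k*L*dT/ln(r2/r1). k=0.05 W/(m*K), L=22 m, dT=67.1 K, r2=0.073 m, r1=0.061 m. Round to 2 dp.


Q = 2*pi*0.05*22*67.1/ln(0.073/0.061) = 2582.40 W

2582.40 W


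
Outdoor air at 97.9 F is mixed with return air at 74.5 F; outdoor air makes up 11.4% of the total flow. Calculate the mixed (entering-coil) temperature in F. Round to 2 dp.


T_mix = 74.5 + (11.4/100)*(97.9-74.5) = 77.17 F

77.17 F


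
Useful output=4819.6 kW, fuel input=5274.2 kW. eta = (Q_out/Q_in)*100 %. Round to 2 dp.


eta = (4819.6/5274.2)*100 = 91.38 %

91.38 %


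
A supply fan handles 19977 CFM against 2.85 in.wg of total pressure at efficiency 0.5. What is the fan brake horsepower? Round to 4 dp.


BHP = 19977 * 2.85 / (6356 * 0.5) = 17.9152 hp

17.9152 hp


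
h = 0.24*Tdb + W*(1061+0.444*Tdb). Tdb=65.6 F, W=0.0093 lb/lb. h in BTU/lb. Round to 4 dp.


h = 0.24*65.6 + 0.0093*(1061+0.444*65.6) = 25.8822 BTU/lb

25.8822 BTU/lb


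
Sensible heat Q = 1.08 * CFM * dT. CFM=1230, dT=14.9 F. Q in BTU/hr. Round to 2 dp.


Q = 1.08 * 1230 * 14.9 = 19793.16 BTU/hr

19793.16 BTU/hr


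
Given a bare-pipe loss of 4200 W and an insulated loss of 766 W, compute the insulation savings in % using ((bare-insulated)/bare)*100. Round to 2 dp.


Savings = ((4200-766)/4200)*100 = 81.76 %

81.76 %


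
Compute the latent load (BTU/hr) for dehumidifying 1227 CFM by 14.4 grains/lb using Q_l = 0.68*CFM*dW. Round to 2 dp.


Q = 0.68 * 1227 * 14.4 = 12014.78 BTU/hr

12014.78 BTU/hr


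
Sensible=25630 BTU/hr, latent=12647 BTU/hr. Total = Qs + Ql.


Qt = 25630 + 12647 = 38277 BTU/hr

38277 BTU/hr


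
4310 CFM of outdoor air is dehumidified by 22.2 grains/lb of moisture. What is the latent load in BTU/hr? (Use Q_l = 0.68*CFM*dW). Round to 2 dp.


Q = 0.68 * 4310 * 22.2 = 65063.76 BTU/hr

65063.76 BTU/hr


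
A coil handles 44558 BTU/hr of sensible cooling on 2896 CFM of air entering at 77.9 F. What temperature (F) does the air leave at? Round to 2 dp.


dT = 44558/(1.08*2896) = 14.2463
T_leave = 77.9 - 14.2463 = 63.65 F

63.65 F


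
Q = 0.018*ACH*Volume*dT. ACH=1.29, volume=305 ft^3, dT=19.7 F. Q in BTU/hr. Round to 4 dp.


Q = 0.018 * 1.29 * 305 * 19.7 = 139.5174 BTU/hr

139.5174 BTU/hr


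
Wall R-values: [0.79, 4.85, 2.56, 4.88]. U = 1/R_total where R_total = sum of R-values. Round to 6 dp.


R_total = 0.79 + 4.85 + 2.56 + 4.88 = 13.08
U = 1/13.08 = 0.076453

0.076453


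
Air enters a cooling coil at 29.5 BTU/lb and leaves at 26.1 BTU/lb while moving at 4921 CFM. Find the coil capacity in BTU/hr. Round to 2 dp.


Q = 4.5 * 4921 * (29.5 - 26.1) = 75291.30 BTU/hr

75291.30 BTU/hr


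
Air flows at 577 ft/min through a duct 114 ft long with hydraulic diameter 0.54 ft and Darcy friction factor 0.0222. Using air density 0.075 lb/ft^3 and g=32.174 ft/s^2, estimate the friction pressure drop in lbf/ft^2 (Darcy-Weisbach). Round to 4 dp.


v_fps = 577/60 = 9.6167 ft/s
dp = 0.0222*(114/0.54)*0.075*9.6167^2/(2*32.174) = 0.5052 lbf/ft^2

0.5052 lbf/ft^2


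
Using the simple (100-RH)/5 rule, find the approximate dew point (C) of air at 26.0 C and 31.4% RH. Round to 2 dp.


Td = 26.0 - (100-31.4)/5 = 12.28 C

12.28 C


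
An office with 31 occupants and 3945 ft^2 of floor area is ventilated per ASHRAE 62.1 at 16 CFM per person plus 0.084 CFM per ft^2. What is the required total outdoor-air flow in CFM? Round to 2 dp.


Total = 31*16 + 3945*0.084 = 827.38 CFM

827.38 CFM


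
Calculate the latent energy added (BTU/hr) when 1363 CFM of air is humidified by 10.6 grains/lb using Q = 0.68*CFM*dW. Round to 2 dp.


Q = 0.68 * 1363 * 10.6 = 9824.50 BTU/hr

9824.50 BTU/hr


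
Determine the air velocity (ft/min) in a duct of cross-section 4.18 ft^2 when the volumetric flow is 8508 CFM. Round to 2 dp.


V = 8508 / 4.18 = 2035.41 ft/min

2035.41 ft/min


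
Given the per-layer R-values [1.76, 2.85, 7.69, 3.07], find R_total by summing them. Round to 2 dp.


R_total = 1.76 + 2.85 + 7.69 + 3.07 = 15.37

15.37


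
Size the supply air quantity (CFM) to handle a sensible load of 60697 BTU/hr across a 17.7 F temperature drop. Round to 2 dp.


CFM = 60697 / (1.08 * 17.7) = 3175.19

3175.19 CFM


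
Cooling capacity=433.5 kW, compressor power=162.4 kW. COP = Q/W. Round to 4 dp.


COP = 433.5 / 162.4 = 2.6693

2.6693


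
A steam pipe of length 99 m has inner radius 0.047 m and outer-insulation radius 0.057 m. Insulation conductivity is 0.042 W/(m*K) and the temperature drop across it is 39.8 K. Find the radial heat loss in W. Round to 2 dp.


Q = 2*pi*0.042*99*39.8/ln(0.057/0.047) = 5390.23 W

5390.23 W


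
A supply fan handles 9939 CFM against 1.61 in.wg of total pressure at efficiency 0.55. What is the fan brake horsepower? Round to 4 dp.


BHP = 9939 * 1.61 / (6356 * 0.55) = 4.5774 hp

4.5774 hp


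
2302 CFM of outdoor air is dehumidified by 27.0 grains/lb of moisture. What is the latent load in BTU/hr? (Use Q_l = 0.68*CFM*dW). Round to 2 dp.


Q = 0.68 * 2302 * 27.0 = 42264.72 BTU/hr

42264.72 BTU/hr


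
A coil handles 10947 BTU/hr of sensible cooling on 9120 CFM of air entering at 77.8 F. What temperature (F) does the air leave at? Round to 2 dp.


dT = 10947/(1.08*9120) = 1.1114
T_leave = 77.8 - 1.1114 = 76.69 F

76.69 F


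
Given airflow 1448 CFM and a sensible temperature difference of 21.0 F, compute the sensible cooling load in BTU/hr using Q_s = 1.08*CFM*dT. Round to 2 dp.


Q = 1.08 * 1448 * 21.0 = 32840.64 BTU/hr

32840.64 BTU/hr


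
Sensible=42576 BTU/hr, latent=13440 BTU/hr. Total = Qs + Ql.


Qt = 42576 + 13440 = 56016 BTU/hr

56016 BTU/hr


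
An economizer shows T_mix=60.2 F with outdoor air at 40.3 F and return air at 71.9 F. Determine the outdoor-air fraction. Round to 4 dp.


frac = (60.2 - 71.9) / (40.3 - 71.9) = 0.3703

0.3703


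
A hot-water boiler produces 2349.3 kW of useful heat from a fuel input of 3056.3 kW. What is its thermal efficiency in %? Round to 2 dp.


eta = (2349.3/3056.3)*100 = 76.87 %

76.87 %


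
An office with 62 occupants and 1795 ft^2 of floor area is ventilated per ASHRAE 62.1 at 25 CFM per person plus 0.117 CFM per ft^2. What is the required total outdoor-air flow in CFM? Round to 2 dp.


Total = 62*25 + 1795*0.117 = 1760.02 CFM

1760.02 CFM


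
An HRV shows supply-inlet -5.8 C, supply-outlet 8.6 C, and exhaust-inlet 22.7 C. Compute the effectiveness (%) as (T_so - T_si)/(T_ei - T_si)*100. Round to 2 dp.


eff = (8.6-(-5.8))/(22.7-(-5.8))*100 = 50.53 %

50.53 %


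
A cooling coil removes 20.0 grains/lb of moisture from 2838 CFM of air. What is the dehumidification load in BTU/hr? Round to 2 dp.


Q = 0.68 * 2838 * 20.0 = 38596.80 BTU/hr

38596.80 BTU/hr


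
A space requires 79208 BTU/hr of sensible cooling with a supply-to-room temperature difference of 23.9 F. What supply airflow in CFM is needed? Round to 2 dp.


CFM = 79208 / (1.08 * 23.9) = 3068.65

3068.65 CFM


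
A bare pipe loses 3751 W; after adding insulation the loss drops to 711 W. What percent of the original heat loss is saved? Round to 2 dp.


Savings = ((3751-711)/3751)*100 = 81.05 %

81.05 %


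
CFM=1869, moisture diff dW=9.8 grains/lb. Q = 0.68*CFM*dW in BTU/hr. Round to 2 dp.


Q = 0.68 * 1869 * 9.8 = 12455.02 BTU/hr

12455.02 BTU/hr


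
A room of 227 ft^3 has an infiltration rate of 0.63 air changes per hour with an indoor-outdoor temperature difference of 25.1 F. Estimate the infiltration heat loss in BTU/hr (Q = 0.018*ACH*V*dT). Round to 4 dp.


Q = 0.018 * 0.63 * 227 * 25.1 = 64.6119 BTU/hr

64.6119 BTU/hr


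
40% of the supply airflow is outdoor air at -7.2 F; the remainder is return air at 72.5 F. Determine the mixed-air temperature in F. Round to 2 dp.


T_mix = 0.4*(-7.2) + 0.6*72.5 = 40.62 F

40.62 F


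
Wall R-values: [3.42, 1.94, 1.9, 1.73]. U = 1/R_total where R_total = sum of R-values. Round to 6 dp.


R_total = 3.42 + 1.94 + 1.9 + 1.73 = 8.99
U = 1/8.99 = 0.111235

0.111235


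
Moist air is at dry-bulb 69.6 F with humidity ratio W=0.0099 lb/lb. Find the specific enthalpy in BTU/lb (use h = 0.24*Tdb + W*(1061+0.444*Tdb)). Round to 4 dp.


h = 0.24*69.6 + 0.0099*(1061+0.444*69.6) = 27.5138 BTU/lb

27.5138 BTU/lb


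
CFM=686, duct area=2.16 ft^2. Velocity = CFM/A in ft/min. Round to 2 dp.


V = 686 / 2.16 = 317.59 ft/min

317.59 ft/min


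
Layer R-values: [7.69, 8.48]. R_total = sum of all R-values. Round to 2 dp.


R_total = 7.69 + 8.48 = 16.17

16.17


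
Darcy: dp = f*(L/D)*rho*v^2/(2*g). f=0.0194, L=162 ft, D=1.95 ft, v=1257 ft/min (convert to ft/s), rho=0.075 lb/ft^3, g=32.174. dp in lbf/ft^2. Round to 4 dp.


v_fps = 1257/60 = 20.95 ft/s
dp = 0.0194*(162/1.95)*0.075*20.95^2/(2*32.174) = 0.8245 lbf/ft^2

0.8245 lbf/ft^2


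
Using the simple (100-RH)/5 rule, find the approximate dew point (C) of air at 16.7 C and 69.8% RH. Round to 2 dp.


Td = 16.7 - (100-69.8)/5 = 10.66 C

10.66 C


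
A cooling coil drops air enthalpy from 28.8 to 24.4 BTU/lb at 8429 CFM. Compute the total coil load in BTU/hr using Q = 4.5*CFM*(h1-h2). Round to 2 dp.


Q = 4.5 * 8429 * (28.8 - 24.4) = 166894.20 BTU/hr

166894.20 BTU/hr


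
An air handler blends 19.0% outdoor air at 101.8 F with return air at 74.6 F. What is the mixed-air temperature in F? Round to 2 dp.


T_mix = 74.6 + (19.0/100)*(101.8-74.6) = 79.77 F

79.77 F


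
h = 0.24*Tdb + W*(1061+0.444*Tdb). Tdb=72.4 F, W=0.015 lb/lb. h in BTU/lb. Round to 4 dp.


h = 0.24*72.4 + 0.015*(1061+0.444*72.4) = 33.7732 BTU/lb

33.7732 BTU/lb


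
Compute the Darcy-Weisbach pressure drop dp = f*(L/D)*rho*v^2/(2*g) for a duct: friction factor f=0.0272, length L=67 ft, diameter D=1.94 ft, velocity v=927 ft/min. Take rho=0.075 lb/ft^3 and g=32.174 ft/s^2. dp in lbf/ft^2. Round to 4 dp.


v_fps = 927/60 = 15.45 ft/s
dp = 0.0272*(67/1.94)*0.075*15.45^2/(2*32.174) = 0.2614 lbf/ft^2

0.2614 lbf/ft^2


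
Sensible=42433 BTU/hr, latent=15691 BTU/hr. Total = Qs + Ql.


Qt = 42433 + 15691 = 58124 BTU/hr

58124 BTU/hr


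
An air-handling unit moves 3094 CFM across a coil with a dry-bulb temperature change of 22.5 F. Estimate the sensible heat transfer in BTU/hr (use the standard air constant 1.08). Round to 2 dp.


Q = 1.08 * 3094 * 22.5 = 75184.20 BTU/hr

75184.20 BTU/hr


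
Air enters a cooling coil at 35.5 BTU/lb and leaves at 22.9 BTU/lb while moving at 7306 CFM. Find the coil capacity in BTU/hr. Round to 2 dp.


Q = 4.5 * 7306 * (35.5 - 22.9) = 414250.20 BTU/hr

414250.20 BTU/hr


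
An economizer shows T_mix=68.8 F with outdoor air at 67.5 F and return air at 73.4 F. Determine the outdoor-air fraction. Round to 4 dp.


frac = (68.8 - 73.4) / (67.5 - 73.4) = 0.7797

0.7797


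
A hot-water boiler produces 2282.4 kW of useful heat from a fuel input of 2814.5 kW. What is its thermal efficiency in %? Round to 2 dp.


eta = (2282.4/2814.5)*100 = 81.09 %

81.09 %


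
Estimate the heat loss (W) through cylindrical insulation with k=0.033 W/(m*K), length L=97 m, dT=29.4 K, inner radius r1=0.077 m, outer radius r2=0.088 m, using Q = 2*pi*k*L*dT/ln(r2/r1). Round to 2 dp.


Q = 2*pi*0.033*97*29.4/ln(0.088/0.077) = 4428.22 W

4428.22 W


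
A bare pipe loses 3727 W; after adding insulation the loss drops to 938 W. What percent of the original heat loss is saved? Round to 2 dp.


Savings = ((3727-938)/3727)*100 = 74.83 %

74.83 %


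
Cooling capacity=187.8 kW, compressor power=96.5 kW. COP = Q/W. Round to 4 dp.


COP = 187.8 / 96.5 = 1.9461

1.9461


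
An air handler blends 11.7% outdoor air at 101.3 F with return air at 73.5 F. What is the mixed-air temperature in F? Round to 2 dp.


T_mix = 73.5 + (11.7/100)*(101.3-73.5) = 76.75 F

76.75 F


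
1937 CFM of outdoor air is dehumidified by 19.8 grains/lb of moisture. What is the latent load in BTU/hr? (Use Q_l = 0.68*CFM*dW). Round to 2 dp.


Q = 0.68 * 1937 * 19.8 = 26079.77 BTU/hr

26079.77 BTU/hr


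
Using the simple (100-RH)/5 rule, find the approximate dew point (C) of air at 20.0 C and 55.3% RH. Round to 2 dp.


Td = 20.0 - (100-55.3)/5 = 11.06 C

11.06 C


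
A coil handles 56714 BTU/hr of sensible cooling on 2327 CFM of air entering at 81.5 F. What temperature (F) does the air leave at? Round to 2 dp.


dT = 56714/(1.08*2327) = 22.5668
T_leave = 81.5 - 22.5668 = 58.93 F

58.93 F


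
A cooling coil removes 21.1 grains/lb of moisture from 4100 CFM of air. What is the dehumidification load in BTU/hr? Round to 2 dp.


Q = 0.68 * 4100 * 21.1 = 58826.80 BTU/hr

58826.80 BTU/hr


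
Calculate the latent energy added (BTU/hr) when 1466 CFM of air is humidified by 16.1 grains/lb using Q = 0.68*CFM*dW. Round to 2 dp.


Q = 0.68 * 1466 * 16.1 = 16049.77 BTU/hr

16049.77 BTU/hr


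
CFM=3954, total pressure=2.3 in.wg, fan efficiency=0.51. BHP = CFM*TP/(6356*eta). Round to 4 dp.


BHP = 3954 * 2.3 / (6356 * 0.51) = 2.8055 hp

2.8055 hp


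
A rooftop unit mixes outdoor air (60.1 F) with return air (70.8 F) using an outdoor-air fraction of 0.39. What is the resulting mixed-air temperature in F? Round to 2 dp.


T_mix = 0.39*60.1 + 0.61*70.8 = 66.63 F

66.63 F


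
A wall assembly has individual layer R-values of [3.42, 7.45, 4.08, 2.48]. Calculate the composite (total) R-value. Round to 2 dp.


R_total = 3.42 + 7.45 + 4.08 + 2.48 = 17.43

17.43


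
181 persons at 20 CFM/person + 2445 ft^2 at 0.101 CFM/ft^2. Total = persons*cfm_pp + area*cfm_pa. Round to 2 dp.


Total = 181*20 + 2445*0.101 = 3866.95 CFM

3866.95 CFM


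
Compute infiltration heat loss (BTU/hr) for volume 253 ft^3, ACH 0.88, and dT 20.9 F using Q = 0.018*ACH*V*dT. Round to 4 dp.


Q = 0.018 * 0.88 * 253 * 20.9 = 83.7572 BTU/hr

83.7572 BTU/hr


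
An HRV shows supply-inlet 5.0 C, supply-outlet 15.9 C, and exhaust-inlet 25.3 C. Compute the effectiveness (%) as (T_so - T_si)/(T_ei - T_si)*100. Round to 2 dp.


eff = (15.9-5.0)/(25.3-5.0)*100 = 53.69 %

53.69 %


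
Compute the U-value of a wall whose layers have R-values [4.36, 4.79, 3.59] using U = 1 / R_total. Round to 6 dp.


R_total = 4.36 + 4.79 + 3.59 = 12.74
U = 1/12.74 = 0.078493

0.078493


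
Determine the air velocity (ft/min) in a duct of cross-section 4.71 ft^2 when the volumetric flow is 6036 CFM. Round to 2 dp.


V = 6036 / 4.71 = 1281.53 ft/min

1281.53 ft/min


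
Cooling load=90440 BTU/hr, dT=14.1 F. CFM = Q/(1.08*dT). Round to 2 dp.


CFM = 90440 / (1.08 * 14.1) = 5939.06

5939.06 CFM


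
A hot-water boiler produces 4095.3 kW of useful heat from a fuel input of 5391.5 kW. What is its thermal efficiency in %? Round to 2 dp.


eta = (4095.3/5391.5)*100 = 75.96 %

75.96 %


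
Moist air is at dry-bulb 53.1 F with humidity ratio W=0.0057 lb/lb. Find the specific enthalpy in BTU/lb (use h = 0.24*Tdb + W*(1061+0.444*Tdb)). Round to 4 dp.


h = 0.24*53.1 + 0.0057*(1061+0.444*53.1) = 18.9261 BTU/lb

18.9261 BTU/lb


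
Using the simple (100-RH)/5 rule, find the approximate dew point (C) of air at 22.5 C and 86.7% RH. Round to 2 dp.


Td = 22.5 - (100-86.7)/5 = 19.84 C

19.84 C


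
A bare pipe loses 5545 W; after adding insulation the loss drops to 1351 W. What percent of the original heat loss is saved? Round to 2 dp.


Savings = ((5545-1351)/5545)*100 = 75.64 %

75.64 %


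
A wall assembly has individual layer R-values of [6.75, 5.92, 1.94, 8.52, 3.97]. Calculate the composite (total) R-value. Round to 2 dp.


R_total = 6.75 + 5.92 + 1.94 + 8.52 + 3.97 = 27.10

27.10


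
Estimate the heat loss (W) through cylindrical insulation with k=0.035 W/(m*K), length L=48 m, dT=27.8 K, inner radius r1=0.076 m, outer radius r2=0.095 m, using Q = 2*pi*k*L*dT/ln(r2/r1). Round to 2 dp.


Q = 2*pi*0.035*48*27.8/ln(0.095/0.076) = 1315.07 W

1315.07 W


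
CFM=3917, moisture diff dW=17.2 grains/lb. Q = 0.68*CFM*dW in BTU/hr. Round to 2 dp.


Q = 0.68 * 3917 * 17.2 = 45813.23 BTU/hr

45813.23 BTU/hr


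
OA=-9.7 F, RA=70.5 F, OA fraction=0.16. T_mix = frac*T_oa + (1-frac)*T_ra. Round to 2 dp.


T_mix = 0.16*(-9.7) + 0.84*70.5 = 57.67 F

57.67 F


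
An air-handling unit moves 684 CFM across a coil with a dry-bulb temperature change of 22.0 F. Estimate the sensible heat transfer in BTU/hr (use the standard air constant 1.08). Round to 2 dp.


Q = 1.08 * 684 * 22.0 = 16251.84 BTU/hr

16251.84 BTU/hr


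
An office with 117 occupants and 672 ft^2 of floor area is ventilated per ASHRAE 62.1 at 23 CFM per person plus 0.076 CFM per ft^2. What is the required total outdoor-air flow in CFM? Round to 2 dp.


Total = 117*23 + 672*0.076 = 2742.07 CFM

2742.07 CFM


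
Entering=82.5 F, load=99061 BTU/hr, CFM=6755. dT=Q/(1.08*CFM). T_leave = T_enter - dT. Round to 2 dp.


dT = 99061/(1.08*6755) = 13.5786
T_leave = 82.5 - 13.5786 = 68.92 F

68.92 F


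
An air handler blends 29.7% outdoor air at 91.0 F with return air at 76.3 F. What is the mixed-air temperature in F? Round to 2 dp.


T_mix = 76.3 + (29.7/100)*(91.0-76.3) = 80.67 F

80.67 F


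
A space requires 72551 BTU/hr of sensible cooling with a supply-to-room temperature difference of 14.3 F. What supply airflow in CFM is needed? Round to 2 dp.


CFM = 72551 / (1.08 * 14.3) = 4697.68

4697.68 CFM
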